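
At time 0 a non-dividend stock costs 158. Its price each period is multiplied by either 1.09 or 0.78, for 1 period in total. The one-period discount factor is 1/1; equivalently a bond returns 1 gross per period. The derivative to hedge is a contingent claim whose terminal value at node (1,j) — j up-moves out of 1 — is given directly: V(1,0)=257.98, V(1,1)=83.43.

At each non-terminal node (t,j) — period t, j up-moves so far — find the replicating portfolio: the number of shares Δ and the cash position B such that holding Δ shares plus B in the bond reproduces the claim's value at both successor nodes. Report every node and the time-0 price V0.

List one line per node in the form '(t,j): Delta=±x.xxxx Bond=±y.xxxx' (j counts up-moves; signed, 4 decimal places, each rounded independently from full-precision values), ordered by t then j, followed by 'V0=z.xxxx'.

Risk-neutral probability p* = (R−d)/(u−d) = (1−0.78)/(1.09−0.78) = 0.7097.
Terminal values V(1,·): V(1,0)=257.9800, V(1,1)=83.4300
Node (0,0) S=158.0000: V=(p*·83.4300+(1−p*)·257.9800)/1=134.1058; Δ=(83.4300−257.9800)/(172.2200−123.2400)=-3.5637; B=V−Δ·S=697.1703
Each (Δ,B) replicates both successor values, so the strategy is self-financing and V0 is arbitrage-free.

(0,0): Delta=-3.5637 Bond=697.1703
V0=134.1058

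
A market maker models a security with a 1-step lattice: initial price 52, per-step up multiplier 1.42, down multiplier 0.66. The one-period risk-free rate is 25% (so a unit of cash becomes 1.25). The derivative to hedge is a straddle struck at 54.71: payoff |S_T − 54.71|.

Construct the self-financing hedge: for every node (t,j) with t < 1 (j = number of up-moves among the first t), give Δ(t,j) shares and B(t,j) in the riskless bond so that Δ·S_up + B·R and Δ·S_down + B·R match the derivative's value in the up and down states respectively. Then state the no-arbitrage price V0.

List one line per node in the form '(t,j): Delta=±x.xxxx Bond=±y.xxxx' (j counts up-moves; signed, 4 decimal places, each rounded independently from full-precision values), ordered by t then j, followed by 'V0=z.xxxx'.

No-arbitrage ⇒ martingale measure with p* = (R−d)/(u−d) = 0.7763.
Terminal values V(1,·): V(1,0)=20.3900, V(1,1)=19.1300
Node (0,0) S=52.0000: V=(p*·19.1300+(1−p*)·20.3900)/1.25=15.5295; Δ=(19.1300−20.3900)/(73.8400−34.3200)=-0.0319; B=V−Δ·S=17.1874
Root portfolio cost Δ·52+B reproduces V0=15.5295.

(0,0): Delta=-0.0319 Bond=17.1874
V0=15.5295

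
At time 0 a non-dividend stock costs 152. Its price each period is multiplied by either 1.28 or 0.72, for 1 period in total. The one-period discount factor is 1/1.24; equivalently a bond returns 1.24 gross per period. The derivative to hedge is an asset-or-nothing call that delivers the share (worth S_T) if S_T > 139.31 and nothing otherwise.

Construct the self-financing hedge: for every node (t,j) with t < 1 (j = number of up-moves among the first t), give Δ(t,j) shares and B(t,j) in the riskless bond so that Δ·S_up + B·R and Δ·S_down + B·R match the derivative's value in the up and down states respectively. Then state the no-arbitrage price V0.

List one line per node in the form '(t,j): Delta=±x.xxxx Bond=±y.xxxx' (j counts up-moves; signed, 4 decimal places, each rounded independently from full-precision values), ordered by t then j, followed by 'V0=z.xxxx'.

No-arbitrage ⇒ martingale measure with p* = (R−d)/(u−d) = 0.9286.
At expiry t=1: V(1,0)=0.0000, V(1,1)=194.5600
(0,0): S=152.0000. Δ = (V_up−V_dn)/(S_up−S_dn) = (194.5600−0.0000)/(194.5600−109.4400) = 2.2857. V = [p*·194.5600 + (1−p*)·0.0000]/1.24 = 145.6959. B = V − Δ·S = -201.7327.
Root portfolio cost Δ·152+B reproduces V0=145.6959.

(0,0): Delta=2.2857 Bond=-201.7327
V0=145.6959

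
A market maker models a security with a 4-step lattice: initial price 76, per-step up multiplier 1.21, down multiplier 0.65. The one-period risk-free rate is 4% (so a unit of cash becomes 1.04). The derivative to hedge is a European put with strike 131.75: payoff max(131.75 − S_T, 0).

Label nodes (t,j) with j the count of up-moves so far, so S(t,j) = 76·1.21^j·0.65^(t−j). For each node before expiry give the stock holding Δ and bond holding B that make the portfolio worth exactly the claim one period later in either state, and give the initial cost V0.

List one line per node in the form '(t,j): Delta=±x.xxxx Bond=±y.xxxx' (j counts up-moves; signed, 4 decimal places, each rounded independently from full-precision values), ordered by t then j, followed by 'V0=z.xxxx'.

(0,0): Delta=-0.7801 Bond=102.1767
(1,0): Delta=-1.0000 Bond=117.1253
(1,1): Delta=-0.7286 Bond=101.5292
(2,0): Delta=-1.0000 Bond=121.8103
(2,1): Delta=-1.0000 Bond=121.8103
(2,2): Delta=-0.6651 Bond=98.5202
(3,0): Delta=-1.0000 Bond=126.6827
(3,1): Delta=-1.0000 Bond=126.6827
(3,2): Delta=-1.0000 Bond=126.6827
(3,3): Delta=-0.5867 Bond=91.9028
V0=42.8867

Under the risk-neutral measure, an up-move has probability p* = (R−d)/(u−d) = 0.6964 and values discount at R = 1.04.
Terminal payoffs: V(4,0)=118.1835, V(4,1)=106.4955, V(4,2)=84.7377, V(4,3)=44.2349, V(4,4)=0.0000
Node (3,0) S=20.8715: V=(p*·106.4955+(1−p*)·118.1835)/1.04=105.8112; Δ=(106.4955−118.1835)/(25.2545−13.5665)=-1.0000; B=V−Δ·S=126.6827
Node (3,1) S=38.8531: V=(p*·84.7377+(1−p*)·106.4955)/1.04=87.8296; Δ=(84.7377−106.4955)/(47.0123−25.2545)=-1.0000; B=V−Δ·S=126.6827
Node (3,2) S=72.3265: V=(p*·44.2349+(1−p*)·84.7377)/1.04=54.3562; Δ=(44.2349−84.7377)/(87.5151−47.0123)=-1.0000; B=V−Δ·S=126.6827
Node (3,3) S=134.6386: V=(p*·0.0000+(1−p*)·44.2349)/1.04=12.9120; Δ=(0.0000−44.2349)/(162.9127−87.5151)=-0.5867; B=V−Δ·S=91.9028
Node (2,0) S=32.1100: V=(p*·87.8296+(1−p*)·105.8112)/1.04=89.7003; Δ=(87.8296−105.8112)/(38.8531−20.8715)=-1.0000; B=V−Δ·S=121.8103
Node (2,1) S=59.7740: V=(p*·54.3562+(1−p*)·87.8296)/1.04=62.0363; Δ=(54.3562−87.8296)/(72.3265−38.8531)=-1.0000; B=V−Δ·S=121.8103
Node (2,2) S=111.2716: V=(p*·12.9120+(1−p*)·54.3562)/1.04=24.5127; Δ=(12.9120−54.3562)/(134.6386−72.3265)=-0.6651; B=V−Δ·S=98.5202
Node (1,0) S=49.4000: V=(p*·62.0363+(1−p*)·89.7003)/1.04=67.7253; Δ=(62.0363−89.7003)/(59.7740−32.1100)=-1.0000; B=V−Δ·S=117.1253
Node (1,1) S=91.9600: V=(p*·24.5127+(1−p*)·62.0363)/1.04=34.5229; Δ=(24.5127−62.0363)/(111.2716−59.7740)=-0.7286; B=V−Δ·S=101.5292
Node (0,0) S=76.0000: V=(p*·34.5229+(1−p*)·67.7253)/1.04=42.8867; Δ=(34.5229−67.7253)/(91.9600−49.4000)=-0.7801; B=V−Δ·S=102.1767
Check: Δ(0,0)·S0 + B(0,0) = 42.8867 = V0.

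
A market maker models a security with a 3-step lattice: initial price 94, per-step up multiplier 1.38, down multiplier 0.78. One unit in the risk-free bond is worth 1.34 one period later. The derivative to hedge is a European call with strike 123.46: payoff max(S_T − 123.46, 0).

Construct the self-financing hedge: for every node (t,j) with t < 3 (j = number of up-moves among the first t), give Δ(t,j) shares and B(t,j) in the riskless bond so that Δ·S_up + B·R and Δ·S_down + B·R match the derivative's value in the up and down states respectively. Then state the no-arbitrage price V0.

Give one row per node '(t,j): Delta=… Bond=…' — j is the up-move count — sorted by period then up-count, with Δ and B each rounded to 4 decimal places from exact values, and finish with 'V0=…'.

No-arbitrage ⇒ martingale measure with p* = (R−d)/(u−d) = 0.9333.
Payoff layer (t=3): V(3,0)=0.0000, V(3,1)=0.0000, V(3,2)=16.1706, V(3,3)=123.5788
Node (2,0) S=57.1896: V=(p*·0.0000+(1−p*)·0.0000)/1.34=0.0000; Δ=(0.0000−0.0000)/(78.9216−44.6079)=0.0000; B=V−Δ·S=0.0000
Node (2,1) S=101.1816: V=(p*·16.1706+(1−p*)·0.0000)/1.34=11.2631; Δ=(16.1706−0.0000)/(139.6306−78.9216)=0.2664; B=V−Δ·S=-15.6879
Node (2,2) S=179.0136: V=(p*·123.5788+(1−p*)·16.1706)/1.34=86.8793; Δ=(123.5788−16.1706)/(247.0388−139.6306)=1.0000; B=V−Δ·S=-92.1343
Node (1,0) S=73.3200: V=(p*·11.2631+(1−p*)·0.0000)/1.34=7.8450; Δ=(11.2631−0.0000)/(101.1816−57.1896)=0.2560; B=V−Δ·S=-10.9269
Node (1,1) S=129.7200: V=(p*·86.8793+(1−p*)·11.2631)/1.34=61.0733; Δ=(86.8793−11.2631)/(179.0136−101.1816)=0.9715; B=V−Δ·S=-64.9537
Node (0,0) S=94.0000: V=(p*·61.0733+(1−p*)·7.8450)/1.34=42.9289; Δ=(61.0733−7.8450)/(129.7200−73.3200)=0.9438; B=V−Δ·S=-45.7850
Root portfolio cost Δ·94+B reproduces V0=42.9289.

(0,0): Delta=0.9438 Bond=-45.7850
(1,0): Delta=0.2560 Bond=-10.9269
(1,1): Delta=0.9715 Bond=-64.9537
(2,0): Delta=0.0000 Bond=0.0000
(2,1): Delta=0.2664 Bond=-15.6879
(2,2): Delta=1.0000 Bond=-92.1343
V0=42.9289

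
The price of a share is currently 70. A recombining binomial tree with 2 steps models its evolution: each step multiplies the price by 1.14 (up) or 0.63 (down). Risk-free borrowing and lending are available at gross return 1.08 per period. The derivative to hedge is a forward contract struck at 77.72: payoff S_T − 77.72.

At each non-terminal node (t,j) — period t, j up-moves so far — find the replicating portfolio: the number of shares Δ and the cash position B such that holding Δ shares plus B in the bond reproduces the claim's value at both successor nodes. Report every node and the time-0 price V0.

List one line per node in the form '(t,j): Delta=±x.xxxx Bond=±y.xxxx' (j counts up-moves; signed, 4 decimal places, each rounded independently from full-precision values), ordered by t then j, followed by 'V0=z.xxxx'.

(0,0): Delta=1.0000 Bond=-66.6324
(1,0): Delta=1.0000 Bond=-71.9630
(1,1): Delta=1.0000 Bond=-71.9630
V0=3.3676

The replicating-portfolio and risk-neutral prices coincide; use p* = (1.08−0.63)/(1.14−0.63) = 0.8824 for the latter.
Terminal payoffs: V(2,0)=-49.9370, V(2,1)=-27.4460, V(2,2)=13.2520
(1,0): S=44.1000. Δ = (V_up−V_dn)/(S_up−S_dn) = (-27.4460−-49.9370)/(50.2740−27.7830) = 1.0000. V = [p*·-27.4460 + (1−p*)·-49.9370]/1.08 = -27.8630. B = V − Δ·S = -71.9630.
(1,1): S=79.8000. Δ = (V_up−V_dn)/(S_up−S_dn) = (13.2520−-27.4460)/(90.9720−50.2740) = 1.0000. V = [p*·13.2520 + (1−p*)·-27.4460]/1.08 = 7.8370. B = V − Δ·S = -71.9630.
(0,0): S=70.0000. Δ = (V_up−V_dn)/(S_up−S_dn) = (7.8370−-27.8630)/(79.8000−44.1000) = 1.0000. V = [p*·7.8370 + (1−p*)·-27.8630]/1.08 = 3.3676. B = V − Δ·S = -66.6324.
Each (Δ,B) replicates both successor values, so the strategy is self-financing and V0 is arbitrage-free.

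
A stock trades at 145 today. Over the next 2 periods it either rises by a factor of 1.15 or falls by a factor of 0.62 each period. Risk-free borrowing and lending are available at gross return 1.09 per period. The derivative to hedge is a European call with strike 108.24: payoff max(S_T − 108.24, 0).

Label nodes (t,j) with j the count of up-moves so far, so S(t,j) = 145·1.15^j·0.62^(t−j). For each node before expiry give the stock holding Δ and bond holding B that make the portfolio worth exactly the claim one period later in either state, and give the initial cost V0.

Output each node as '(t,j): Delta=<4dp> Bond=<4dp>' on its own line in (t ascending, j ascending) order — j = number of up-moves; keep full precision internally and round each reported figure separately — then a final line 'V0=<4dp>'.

Under the risk-neutral measure, an up-move has probability p* = (R−d)/(u−d) = 0.8868 and values discount at R = 1.09.
Terminal payoffs: V(2,0)=0.0000, V(2,1)=0.0000, V(2,2)=83.5225
  t=1,j=0: stock 89.9000 → up 103.3850 (V=0.0000), down 55.7380 (V=0.0000). Price 0.0000; hedge Δ=0.0000, bond B=0.0000.
  t=1,j=1: stock 166.7500 → up 191.7625 (V=83.5225), down 103.3850 (V=0.0000). Price 67.9515; hedge Δ=0.9451, bond B=-89.6381.
  t=0,j=0: stock 145.0000 → up 166.7500 (V=67.9515), down 89.9000 (V=0.0000). Price 55.2834; hedge Δ=0.8842, bond B=-72.9270.
Root portfolio cost Δ·145+B reproduces V0=55.2834.

(0,0): Delta=0.8842 Bond=-72.9270
(1,0): Delta=0.0000 Bond=0.0000
(1,1): Delta=0.9451 Bond=-89.6381
V0=55.2834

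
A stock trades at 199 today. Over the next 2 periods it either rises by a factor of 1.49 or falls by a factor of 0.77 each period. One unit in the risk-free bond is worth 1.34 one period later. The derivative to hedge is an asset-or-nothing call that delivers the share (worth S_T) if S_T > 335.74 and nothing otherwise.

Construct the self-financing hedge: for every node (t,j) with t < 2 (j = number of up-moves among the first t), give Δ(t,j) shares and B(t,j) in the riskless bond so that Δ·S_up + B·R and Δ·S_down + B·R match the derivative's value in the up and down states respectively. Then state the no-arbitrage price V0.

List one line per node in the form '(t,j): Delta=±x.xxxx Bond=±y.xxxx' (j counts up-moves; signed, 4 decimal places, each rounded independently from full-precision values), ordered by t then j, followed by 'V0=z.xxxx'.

Under the risk-neutral measure, an up-move has probability p* = (R−d)/(u−d) = 0.7917 and values discount at R = 1.34.
At expiry t=2: V(2,0)=0.0000, V(2,1)=0.0000, V(2,2)=441.7999
Node (1,0) S=153.2300: V=(p*·0.0000+(1−p*)·0.0000)/1.34=0.0000; Δ=(0.0000−0.0000)/(228.3127−117.9871)=0.0000; B=V−Δ·S=0.0000
Node (1,1) S=296.5100: V=(p*·441.7999+(1−p*)·0.0000)/1.34=261.0136; Δ=(441.7999−0.0000)/(441.7999−228.3127)=2.0694; B=V−Δ·S=-352.5973
Node (0,0) S=199.0000: V=(p*·261.0136+(1−p*)·0.0000)/1.34=154.2058; Δ=(261.0136−0.0000)/(296.5100−153.2300)=1.8217; B=V−Δ·S=-208.3131
The time-0 hedge costs 154.2058, which is the no-arbitrage price.

(0,0): Delta=1.8217 Bond=-208.3131
(1,0): Delta=0.0000 Bond=0.0000
(1,1): Delta=2.0694 Bond=-352.5973
V0=154.2058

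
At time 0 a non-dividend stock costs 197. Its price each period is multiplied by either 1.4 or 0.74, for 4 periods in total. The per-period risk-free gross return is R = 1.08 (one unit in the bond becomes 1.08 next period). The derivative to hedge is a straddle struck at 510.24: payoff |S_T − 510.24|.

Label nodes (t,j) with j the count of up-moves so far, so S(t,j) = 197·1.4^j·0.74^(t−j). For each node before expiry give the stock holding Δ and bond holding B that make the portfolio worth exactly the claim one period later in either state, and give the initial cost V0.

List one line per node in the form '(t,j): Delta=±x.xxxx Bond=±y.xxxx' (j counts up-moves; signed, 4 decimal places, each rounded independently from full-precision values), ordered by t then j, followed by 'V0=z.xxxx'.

Since d<R<u, set p* = (R−d)/(u−d) = 0.5152; price each node as the discounted p*-expectation of its children.
Terminal values V(4,·): V(4,0)=451.1664, V(4,1)=398.4792, V(4,2)=298.8007, V(4,3)=110.2197, V(4,4)=246.5552
  t=3,j=0: stock 79.8291 → up 111.7608 (V=398.4792), down 59.0736 (V=451.1664). Price 392.6153; hedge Δ=-1.0000, bond B=472.4444.
  t=3,j=1: stock 151.0281 → up 211.4393 (V=298.8007), down 111.7608 (V=398.4792). Price 321.4164; hedge Δ=-1.0000, bond B=472.4444.
  t=3,j=2: stock 285.7288 → up 400.0203 (V=110.2197), down 211.4393 (V=298.8007). Price 186.7156; hedge Δ=-1.0000, bond B=472.4444.
  t=3,j=3: stock 540.5680 → up 756.7952 (V=246.5552), down 400.0203 (V=110.2197). Price 167.0862; hedge Δ=0.3821, bond B=-39.4827.
  t=2,j=0: stock 107.8772 → up 151.0281 (V=321.4164), down 79.8291 (V=392.6153). Price 329.5714; hedge Δ=-1.0000, bond B=437.4486.
  t=2,j=1: stock 204.0920 → up 285.7288 (V=186.7156), down 151.0281 (V=321.4164). Price 233.3566; hedge Δ=-1.0000, bond B=437.4486.
  t=2,j=2: stock 386.1200 → up 540.5680 (V=167.0862), down 285.7288 (V=186.7156). Price 163.5218; hedge Δ=-0.0770, bond B=193.2633.
  t=1,j=0: stock 145.7800 → up 204.0920 (V=233.3566), down 107.8772 (V=329.5714). Price 259.2650; hedge Δ=-1.0000, bond B=405.0450.
  t=1,j=1: stock 275.8000 → up 386.1200 (V=163.5218), down 204.0920 (V=233.3566). Price 182.7602; hedge Δ=-0.3836, bond B=288.5705.
  t=0,j=0: stock 197.0000 → up 275.8000 (V=182.7602), down 145.7800 (V=259.2650). Price 203.5680; hedge Δ=-0.5884, bond B=319.4842.
Each (Δ,B) replicates both successor values, so the strategy is self-financing and V0 is arbitrage-free.

(0,0): Delta=-0.5884 Bond=319.4842
(1,0): Delta=-1.0000 Bond=405.0450
(1,1): Delta=-0.3836 Bond=288.5705
(2,0): Delta=-1.0000 Bond=437.4486
(2,1): Delta=-1.0000 Bond=437.4486
(2,2): Delta=-0.0770 Bond=193.2633
(3,0): Delta=-1.0000 Bond=472.4444
(3,1): Delta=-1.0000 Bond=472.4444
(3,2): Delta=-1.0000 Bond=472.4444
(3,3): Delta=0.3821 Bond=-39.4827
V0=203.5680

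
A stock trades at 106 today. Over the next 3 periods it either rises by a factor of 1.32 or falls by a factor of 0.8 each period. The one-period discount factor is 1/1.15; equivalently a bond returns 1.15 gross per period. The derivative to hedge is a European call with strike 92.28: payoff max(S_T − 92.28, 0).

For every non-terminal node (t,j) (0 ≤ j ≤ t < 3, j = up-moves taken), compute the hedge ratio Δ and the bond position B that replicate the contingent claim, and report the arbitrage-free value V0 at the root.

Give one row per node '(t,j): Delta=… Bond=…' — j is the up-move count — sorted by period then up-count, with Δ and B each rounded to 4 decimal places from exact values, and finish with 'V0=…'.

The replicating-portfolio and risk-neutral prices coincide; use p* = (1.15−0.8)/(1.32−0.8) = 0.6731 for the latter.
Terminal payoffs: V(3,0)=0.0000, V(3,1)=0.0000, V(3,2)=55.4755, V(3,3)=151.5166
  t=2,j=0: stock 67.8400 → up 89.5488 (V=0.0000), down 54.2720 (V=0.0000). Price 0.0000; hedge Δ=0.0000, bond B=0.0000.
  t=2,j=1: stock 111.9360 → up 147.7555 (V=55.4755), down 89.5488 (V=0.0000). Price 32.4689; hedge Δ=0.9531, bond B=-74.2147.
  t=2,j=2: stock 184.6944 → up 243.7966 (V=151.5166), down 147.7555 (V=55.4755). Price 104.4509; hedge Δ=1.0000, bond B=-80.2435.
  t=1,j=0: stock 84.8000 → up 111.9360 (V=32.4689), down 67.8400 (V=0.0000). Price 19.0036; hedge Δ=0.7363, bond B=-43.4367.
  t=1,j=1: stock 139.9200 → up 184.6944 (V=104.4509), down 111.9360 (V=32.4689). Price 70.3638; hedge Δ=0.9893, bond B=-68.0631.
  t=0,j=0: stock 106.0000 → up 139.9200 (V=70.3638), down 84.8000 (V=19.0036). Price 46.5852; hedge Δ=0.9318, bond B=-52.1845.
Check: Δ(0,0)·S0 + B(0,0) = 46.5852 = V0.

(0,0): Delta=0.9318 Bond=-52.1845
(1,0): Delta=0.7363 Bond=-43.4367
(1,1): Delta=0.9893 Bond=-68.0631
(2,0): Delta=0.0000 Bond=0.0000
(2,1): Delta=0.9531 Bond=-74.2147
(2,2): Delta=1.0000 Bond=-80.2435
V0=46.5852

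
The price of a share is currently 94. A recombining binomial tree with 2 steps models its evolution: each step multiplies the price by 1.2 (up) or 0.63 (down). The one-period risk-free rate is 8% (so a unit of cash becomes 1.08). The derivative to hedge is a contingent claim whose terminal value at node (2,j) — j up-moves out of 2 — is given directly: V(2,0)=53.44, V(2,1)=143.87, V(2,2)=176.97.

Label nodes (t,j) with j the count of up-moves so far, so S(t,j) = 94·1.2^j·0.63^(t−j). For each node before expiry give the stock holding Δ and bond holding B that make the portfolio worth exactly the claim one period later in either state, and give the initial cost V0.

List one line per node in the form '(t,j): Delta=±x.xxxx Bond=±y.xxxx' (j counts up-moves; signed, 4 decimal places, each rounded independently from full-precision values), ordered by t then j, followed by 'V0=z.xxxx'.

(0,0): Delta=0.7806 Bond=64.2215
(1,0): Delta=2.6790 Bond=-43.0638
(1,1): Delta=0.5148 Bond=99.3387
V0=137.5962

Since d<R<u, set p* = (R−d)/(u−d) = 0.7895; price each node as the discounted p*-expectation of its children.
Terminal values V(2,·): V(2,0)=53.4400, V(2,1)=143.8700, V(2,2)=176.9700
(1,0): S=59.2200. Δ = (V_up−V_dn)/(S_up−S_dn) = (143.8700−53.4400)/(71.0640−37.3086) = 2.6790. V = [p*·143.8700 + (1−p*)·53.4400]/1.08 = 115.5853. B = V − Δ·S = -43.0638.
(1,1): S=112.8000. Δ = (V_up−V_dn)/(S_up−S_dn) = (176.9700−143.8700)/(135.3600−71.0640) = 0.5148. V = [p*·176.9700 + (1−p*)·143.8700]/1.08 = 157.4089. B = V − Δ·S = 99.3387.
(0,0): S=94.0000. Δ = (V_up−V_dn)/(S_up−S_dn) = (157.4089−115.5853)/(112.8000−59.2200) = 0.7806. V = [p*·157.4089 + (1−p*)·115.5853]/1.08 = 137.5962. B = V − Δ·S = 64.2215.
The time-0 hedge costs 137.5962, which is the no-arbitrage price.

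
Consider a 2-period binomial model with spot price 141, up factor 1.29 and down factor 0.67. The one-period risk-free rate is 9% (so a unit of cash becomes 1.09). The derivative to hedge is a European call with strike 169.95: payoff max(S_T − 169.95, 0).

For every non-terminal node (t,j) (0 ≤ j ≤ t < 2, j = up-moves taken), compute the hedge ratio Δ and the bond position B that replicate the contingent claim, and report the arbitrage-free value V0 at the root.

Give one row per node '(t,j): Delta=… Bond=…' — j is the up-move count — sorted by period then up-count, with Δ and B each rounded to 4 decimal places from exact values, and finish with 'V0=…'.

No-arbitrage ⇒ martingale measure with p* = (R−d)/(u−d) = 0.6774.
Payoff layer (t=2): V(2,0)=0.0000, V(2,1)=0.0000, V(2,2)=64.6881
(1,0): S=94.4700. Δ = (V_up−V_dn)/(S_up−S_dn) = (0.0000−0.0000)/(121.8663−63.2949) = 0.0000. V = [p*·0.0000 + (1−p*)·0.0000]/1.09 = 0.0000. B = V − Δ·S = 0.0000.
(1,1): S=181.8900. Δ = (V_up−V_dn)/(S_up−S_dn) = (64.6881−0.0000)/(234.6381−121.8663) = 0.5736. V = [p*·64.6881 + (1−p*)·0.0000]/1.09 = 40.2027. B = V − Δ·S = -64.1329.
(0,0): S=141.0000. Δ = (V_up−V_dn)/(S_up−S_dn) = (40.2027−0.0000)/(181.8900−94.4700) = 0.4599. V = [p*·40.2027 + (1−p*)·0.0000]/1.09 = 24.9854. B = V − Δ·S = -39.8577.
Check: Δ(0,0)·S0 + B(0,0) = 24.9854 = V0.

(0,0): Delta=0.4599 Bond=-39.8577
(1,0): Delta=0.0000 Bond=0.0000
(1,1): Delta=0.5736 Bond=-64.1329
V0=24.9854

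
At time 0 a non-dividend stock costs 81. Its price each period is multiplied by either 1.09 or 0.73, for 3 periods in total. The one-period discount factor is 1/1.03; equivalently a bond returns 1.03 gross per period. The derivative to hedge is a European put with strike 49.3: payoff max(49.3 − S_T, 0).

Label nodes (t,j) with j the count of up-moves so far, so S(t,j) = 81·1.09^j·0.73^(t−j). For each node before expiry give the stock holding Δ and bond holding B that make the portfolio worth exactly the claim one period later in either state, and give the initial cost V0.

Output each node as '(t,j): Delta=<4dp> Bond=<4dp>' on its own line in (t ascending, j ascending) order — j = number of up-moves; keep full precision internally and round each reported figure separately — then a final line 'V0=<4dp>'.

(0,0): Delta=-0.0342 Bond=2.9852
(1,0): Delta=-0.2037 Bond=13.0968
(1,1): Delta=-0.0115 Bond=1.0704
(2,0): Delta=-1.0000 Bond=47.8641
(2,1): Delta=-0.0970 Bond=6.6148
(2,2): Delta=0.0000 Bond=0.0000
V0=0.2184

Under the risk-neutral measure, an up-move has probability p* = (R−d)/(u−d) = 0.8333 and values discount at R = 1.03.
At expiry t=3: V(3,0)=17.7896, V(3,1)=2.2503, V(3,2)=0.0000, V(3,3)=0.0000
Node (2,0) S=43.1649: V=(p*·2.2503+(1−p*)·17.7896)/1.03=4.6992; Δ=(2.2503−17.7896)/(47.0497−31.5104)=-1.0000; B=V−Δ·S=47.8641
Node (2,1) S=64.4517: V=(p*·0.0000+(1−p*)·2.2503)/1.03=0.3641; Δ=(0.0000−2.2503)/(70.2524−47.0497)=-0.0970; B=V−Δ·S=6.6148
Node (2,2) S=96.2361: V=(p*·0.0000+(1−p*)·0.0000)/1.03=0.0000; Δ=(0.0000−0.0000)/(104.8973−70.2524)=0.0000; B=V−Δ·S=0.0000
Node (1,0) S=59.1300: V=(p*·0.3641+(1−p*)·4.6992)/1.03=1.0550; Δ=(0.3641−4.6992)/(64.4517−43.1649)=-0.2037; B=V−Δ·S=13.0968
Node (1,1) S=88.2900: V=(p*·0.0000+(1−p*)·0.3641)/1.03=0.0589; Δ=(0.0000−0.3641)/(96.2361−64.4517)=-0.0115; B=V−Δ·S=1.0704
Node (0,0) S=81.0000: V=(p*·0.0589+(1−p*)·1.0550)/1.03=0.2184; Δ=(0.0589−1.0550)/(88.2900−59.1300)=-0.0342; B=V−Δ·S=2.9852
The time-0 hedge costs 0.2184, which is the no-arbitrage price.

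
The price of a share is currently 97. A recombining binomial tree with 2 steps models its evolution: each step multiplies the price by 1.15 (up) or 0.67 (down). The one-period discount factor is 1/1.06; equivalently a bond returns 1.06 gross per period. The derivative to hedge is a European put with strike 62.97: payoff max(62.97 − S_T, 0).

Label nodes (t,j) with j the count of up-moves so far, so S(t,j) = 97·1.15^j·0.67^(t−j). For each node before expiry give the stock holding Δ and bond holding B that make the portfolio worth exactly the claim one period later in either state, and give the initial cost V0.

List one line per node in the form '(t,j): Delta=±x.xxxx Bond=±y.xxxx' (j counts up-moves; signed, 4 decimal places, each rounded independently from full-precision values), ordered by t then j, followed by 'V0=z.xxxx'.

Risk-neutral probability p* = (R−d)/(u−d) = (1.06−0.67)/(1.15−0.67) = 0.8125.
At expiry t=2: V(2,0)=19.4267, V(2,1)=0.0000, V(2,2)=0.0000
  t=1,j=0: stock 64.9900 → up 74.7385 (V=0.0000), down 43.5433 (V=19.4267). Price 3.4363; hedge Δ=-0.6227, bond B=43.9086.
  t=1,j=1: stock 111.5500 → up 128.2825 (V=0.0000), down 74.7385 (V=0.0000). Price 0.0000; hedge Δ=0.0000, bond B=0.0000.
  t=0,j=0: stock 97.0000 → up 111.5500 (V=0.0000), down 64.9900 (V=3.4363). Price 0.6078; hedge Δ=-0.0738, bond B=7.7669.
The time-0 hedge costs 0.6078, which is the no-arbitrage price.

(0,0): Delta=-0.0738 Bond=7.7669
(1,0): Delta=-0.6227 Bond=43.9086
(1,1): Delta=0.0000 Bond=0.0000
V0=0.6078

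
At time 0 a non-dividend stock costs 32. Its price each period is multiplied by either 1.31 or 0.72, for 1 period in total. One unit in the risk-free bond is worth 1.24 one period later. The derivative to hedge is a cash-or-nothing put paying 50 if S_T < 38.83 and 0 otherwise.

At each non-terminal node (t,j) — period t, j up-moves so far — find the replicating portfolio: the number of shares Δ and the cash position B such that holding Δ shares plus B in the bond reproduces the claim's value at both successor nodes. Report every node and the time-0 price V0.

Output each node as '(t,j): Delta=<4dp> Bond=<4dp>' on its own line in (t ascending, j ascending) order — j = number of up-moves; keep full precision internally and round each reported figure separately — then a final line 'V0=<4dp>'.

No-arbitrage ⇒ martingale measure with p* = (R−d)/(u−d) = 0.8814.
At expiry t=1: V(1,0)=50.0000, V(1,1)=0.0000
  t=0,j=0: stock 32.0000 → up 41.9200 (V=0.0000), down 23.0400 (V=50.0000). Price 4.7840; hedge Δ=-2.6483, bond B=89.5298.
Check: Δ(0,0)·S0 + B(0,0) = 4.7840 = V0.

(0,0): Delta=-2.6483 Bond=89.5298
V0=4.7840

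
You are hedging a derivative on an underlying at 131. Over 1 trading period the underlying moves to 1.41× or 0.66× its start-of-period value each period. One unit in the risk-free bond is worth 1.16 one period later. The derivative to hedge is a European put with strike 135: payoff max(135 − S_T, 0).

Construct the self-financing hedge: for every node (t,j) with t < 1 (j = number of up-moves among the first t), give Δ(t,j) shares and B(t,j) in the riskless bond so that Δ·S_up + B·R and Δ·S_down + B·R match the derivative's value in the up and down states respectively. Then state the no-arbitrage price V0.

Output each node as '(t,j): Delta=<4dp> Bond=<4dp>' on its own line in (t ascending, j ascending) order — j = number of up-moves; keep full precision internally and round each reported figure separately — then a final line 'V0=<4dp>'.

The replicating-portfolio and risk-neutral prices coincide; use p* = (1.16−0.66)/(1.41−0.66) = 0.6667 for the latter.
Payoff layer (t=1): V(1,0)=48.5400, V(1,1)=0.0000
  t=0,j=0: stock 131.0000 → up 184.7100 (V=0.0000), down 86.4600 (V=48.5400). Price 13.9483; hedge Δ=-0.4940, bond B=78.6683.
Check: Δ(0,0)·S0 + B(0,0) = 13.9483 = V0.

(0,0): Delta=-0.4940 Bond=78.6683
V0=13.9483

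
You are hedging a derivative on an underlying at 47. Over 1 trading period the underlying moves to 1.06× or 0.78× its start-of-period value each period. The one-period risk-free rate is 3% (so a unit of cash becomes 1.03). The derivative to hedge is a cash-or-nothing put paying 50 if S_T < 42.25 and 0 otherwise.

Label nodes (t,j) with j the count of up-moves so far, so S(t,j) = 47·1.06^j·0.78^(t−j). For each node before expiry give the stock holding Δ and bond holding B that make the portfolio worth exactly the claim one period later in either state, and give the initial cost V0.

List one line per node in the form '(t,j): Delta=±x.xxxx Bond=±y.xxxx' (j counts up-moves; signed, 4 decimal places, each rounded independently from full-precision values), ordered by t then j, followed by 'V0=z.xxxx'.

(0,0): Delta=-3.7994 Bond=183.7725
V0=5.2011

Risk-neutral probability p* = (R−d)/(u−d) = (1.03−0.78)/(1.06−0.78) = 0.8929.
Payoff layer (t=1): V(1,0)=50.0000, V(1,1)=0.0000
  t=0,j=0: stock 47.0000 → up 49.8200 (V=0.0000), down 36.6600 (V=50.0000). Price 5.2011; hedge Δ=-3.7994, bond B=183.7725.
Root portfolio cost Δ·47+B reproduces V0=5.2011.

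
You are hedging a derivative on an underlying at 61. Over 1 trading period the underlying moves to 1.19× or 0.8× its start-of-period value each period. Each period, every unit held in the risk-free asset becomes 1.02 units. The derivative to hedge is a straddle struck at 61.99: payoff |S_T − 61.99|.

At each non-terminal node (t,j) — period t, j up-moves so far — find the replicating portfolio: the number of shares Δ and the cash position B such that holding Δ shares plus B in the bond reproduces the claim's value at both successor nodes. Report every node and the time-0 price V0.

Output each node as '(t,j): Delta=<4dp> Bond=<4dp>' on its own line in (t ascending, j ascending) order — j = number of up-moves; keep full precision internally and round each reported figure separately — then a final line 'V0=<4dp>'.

(0,0): Delta=-0.1089 Bond=18.1400
V0=11.4990

No-arbitrage ⇒ martingale measure with p* = (R−d)/(u−d) = 0.5641.
At expiry t=1: V(1,0)=13.1900, V(1,1)=10.6000
Node (0,0) S=61.0000: V=(p*·10.6000+(1−p*)·13.1900)/1.02=11.4990; Δ=(10.6000−13.1900)/(72.5900−48.8000)=-0.1089; B=V−Δ·S=18.1400
Each (Δ,B) replicates both successor values, so the strategy is self-financing and V0 is arbitrage-free.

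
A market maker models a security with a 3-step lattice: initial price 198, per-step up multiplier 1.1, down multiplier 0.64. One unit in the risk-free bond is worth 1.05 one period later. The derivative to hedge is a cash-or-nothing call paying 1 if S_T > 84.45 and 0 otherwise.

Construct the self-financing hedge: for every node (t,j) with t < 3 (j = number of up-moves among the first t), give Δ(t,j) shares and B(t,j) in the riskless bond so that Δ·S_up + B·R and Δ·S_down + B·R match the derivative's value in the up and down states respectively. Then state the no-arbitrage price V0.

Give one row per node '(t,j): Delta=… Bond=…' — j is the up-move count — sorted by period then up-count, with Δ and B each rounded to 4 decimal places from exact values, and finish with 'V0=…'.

Since d<R<u, set p* = (R−d)/(u−d) = 0.8913; price each node as the discounted p*-expectation of its children.
Terminal payoffs: V(3,0)=0.0000, V(3,1)=1.0000, V(3,2)=1.0000, V(3,3)=1.0000
  t=2,j=0: stock 81.1008 → up 89.2109 (V=1.0000), down 51.9045 (V=0.0000). Price 0.8489; hedge Δ=0.0268, bond B=-1.3251.
  t=2,j=1: stock 139.3920 → up 153.3312 (V=1.0000), down 89.2109 (V=1.0000). Price 0.9524; hedge Δ=0.0000, bond B=0.9524.
  t=2,j=2: stock 239.5800 → up 263.5380 (V=1.0000), down 153.3312 (V=1.0000). Price 0.9524; hedge Δ=0.0000, bond B=0.9524.
  t=1,j=0: stock 126.7200 → up 139.3920 (V=0.9524), down 81.1008 (V=0.8489). Price 0.8963; hedge Δ=0.0018, bond B=0.6713.
  t=1,j=1: stock 217.8000 → up 239.5800 (V=0.9524), down 139.3920 (V=0.9524). Price 0.9070; hedge Δ=0.0000, bond B=0.9070.
  t=0,j=0: stock 198.0000 → up 217.8000 (V=0.9070), down 126.7200 (V=0.8963). Price 0.8627; hedge Δ=0.0001, bond B=0.8394.
Each (Δ,B) replicates both successor values, so the strategy is self-financing and V0 is arbitrage-free.

(0,0): Delta=0.0001 Bond=0.8394
(1,0): Delta=0.0018 Bond=0.6713
(1,1): Delta=0.0000 Bond=0.9070
(2,0): Delta=0.0268 Bond=-1.3251
(2,1): Delta=0.0000 Bond=0.9524
(2,2): Delta=0.0000 Bond=0.9524
V0=0.8627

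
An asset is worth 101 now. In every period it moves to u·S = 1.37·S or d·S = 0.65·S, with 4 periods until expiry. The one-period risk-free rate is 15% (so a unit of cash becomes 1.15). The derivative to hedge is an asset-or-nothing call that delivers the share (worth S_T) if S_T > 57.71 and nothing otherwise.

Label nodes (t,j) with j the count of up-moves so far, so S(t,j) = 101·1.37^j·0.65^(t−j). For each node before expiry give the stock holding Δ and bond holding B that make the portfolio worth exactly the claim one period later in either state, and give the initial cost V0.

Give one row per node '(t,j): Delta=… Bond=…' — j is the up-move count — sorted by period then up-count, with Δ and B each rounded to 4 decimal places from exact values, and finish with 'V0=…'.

No-arbitrage ⇒ martingale measure with p* = (R−d)/(u−d) = 0.6944.
Terminal values V(4,·): V(4,0)=0.0000, V(4,1)=0.0000, V(4,2)=80.0920, V(4,3)=168.8093, V(4,4)=355.7981
Node (3,0) S=27.7371: V=(p*·0.0000+(1−p*)·0.0000)/1.15=0.0000; Δ=(0.0000−0.0000)/(37.9999−18.0291)=0.0000; B=V−Δ·S=0.0000
Node (3,1) S=58.4613: V=(p*·80.0920+(1−p*)·0.0000)/1.15=48.3647; Δ=(80.0920−0.0000)/(80.0920−37.9999)=1.9028; B=V−Δ·S=-62.8742
Node (3,2) S=123.2185: V=(p*·168.8093+(1−p*)·80.0920)/1.15=123.2185; Δ=(168.8093−80.0920)/(168.8093−80.0920)=1.0000; B=V−Δ·S=0.0000
Node (3,3) S=259.7067: V=(p*·355.7981+(1−p*)·168.8093)/1.15=259.7067; Δ=(355.7981−168.8093)/(355.7981−168.8093)=1.0000; B=V−Δ·S=0.0000
Node (2,0) S=42.6725: V=(p*·48.3647+(1−p*)·0.0000)/1.15=29.2058; Δ=(48.3647−0.0000)/(58.4613−27.7371)=1.5742; B=V−Δ·S=-37.9675
Node (2,1) S=89.9405: V=(p*·123.2185+(1−p*)·48.3647)/1.15=87.2578; Δ=(123.2185−48.3647)/(123.2185−58.4613)=1.1559; B=V−Δ·S=-16.7057
Node (2,2) S=189.5669: V=(p*·259.7067+(1−p*)·123.2185)/1.15=189.5669; Δ=(259.7067−123.2185)/(259.7067−123.2185)=1.0000; B=V−Δ·S=0.0000
Node (1,0) S=65.6500: V=(p*·87.2578+(1−p*)·29.2058)/1.15=60.4519; Δ=(87.2578−29.2058)/(89.9405−42.6725)=1.2281; B=V−Δ·S=-20.1760
Node (1,1) S=138.3700: V=(p*·189.5669+(1−p*)·87.2578)/1.15=137.6572; Δ=(189.5669−87.2578)/(189.5669−89.9405)=1.0269; B=V−Δ·S=-4.4387
Node (0,0) S=101.0000: V=(p*·137.6572+(1−p*)·60.4519)/1.15=99.1884; Δ=(137.6572−60.4519)/(138.3700−65.6500)=1.0617; B=V−Δ·S=-8.0411
Root portfolio cost Δ·101+B reproduces V0=99.1884.

(0,0): Delta=1.0617 Bond=-8.0411
(1,0): Delta=1.2281 Bond=-20.1760
(1,1): Delta=1.0269 Bond=-4.4387
(2,0): Delta=1.5742 Bond=-37.9675
(2,1): Delta=1.1559 Bond=-16.7057
(2,2): Delta=1.0000 Bond=0.0000
(3,0): Delta=0.0000 Bond=0.0000
(3,1): Delta=1.9028 Bond=-62.8742
(3,2): Delta=1.0000 Bond=0.0000
(3,3): Delta=1.0000 Bond=0.0000
V0=99.1884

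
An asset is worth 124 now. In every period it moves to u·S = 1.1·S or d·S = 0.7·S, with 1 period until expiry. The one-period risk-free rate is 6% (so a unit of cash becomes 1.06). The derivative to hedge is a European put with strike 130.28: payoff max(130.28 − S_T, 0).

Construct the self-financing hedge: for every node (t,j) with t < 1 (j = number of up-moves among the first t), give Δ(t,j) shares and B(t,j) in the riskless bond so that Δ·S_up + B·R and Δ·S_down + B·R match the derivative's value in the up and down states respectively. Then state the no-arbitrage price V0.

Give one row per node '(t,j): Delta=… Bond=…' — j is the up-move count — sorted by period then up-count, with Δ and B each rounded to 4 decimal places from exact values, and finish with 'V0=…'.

(0,0): Delta=-0.8766 Bond=112.8019
V0=4.1019

Since d<R<u, set p* = (R−d)/(u−d) = 0.9000; price each node as the discounted p*-expectation of its children.
Terminal payoffs: V(1,0)=43.4800, V(1,1)=0.0000
  t=0,j=0: stock 124.0000 → up 136.4000 (V=0.0000), down 86.8000 (V=43.4800). Price 4.1019; hedge Δ=-0.8766, bond B=112.8019.
The time-0 hedge costs 4.1019, which is the no-arbitrage price.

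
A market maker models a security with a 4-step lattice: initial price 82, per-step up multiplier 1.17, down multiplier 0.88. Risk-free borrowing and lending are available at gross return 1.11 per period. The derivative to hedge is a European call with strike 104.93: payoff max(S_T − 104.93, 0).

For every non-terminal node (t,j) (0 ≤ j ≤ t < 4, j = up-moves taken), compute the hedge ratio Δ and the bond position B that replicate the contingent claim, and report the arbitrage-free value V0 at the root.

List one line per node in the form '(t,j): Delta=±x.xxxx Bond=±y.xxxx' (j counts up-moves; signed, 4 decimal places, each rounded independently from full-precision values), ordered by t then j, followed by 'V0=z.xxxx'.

(0,0): Delta=0.7120 Bond=-42.7879
(1,0): Delta=0.2596 Bond=-14.8530
(1,1): Delta=0.8007 Bond=-56.0097
(2,0): Delta=0.0000 Bond=0.0000
(2,1): Delta=0.3106 Bond=-20.7878
(2,2): Delta=0.8969 Bond=-72.9664
(3,0): Delta=0.0000 Bond=0.0000
(3,1): Delta=0.0000 Bond=0.0000
(3,2): Delta=0.3715 Bond=-29.0938
(3,3): Delta=1.0000 Bond=-94.5315
V0=15.5946

The replicating-portfolio and risk-neutral prices coincide; use p* = (1.11−0.88)/(1.17−0.88) = 0.7931 for the latter.
Terminal payoffs: V(4,0)=0.0000, V(4,1)=0.0000, V(4,2)=0.0000, V(4,3)=10.6424, V(4,4)=48.7288
Node (3,0) S=55.8807: V=(p*·0.0000+(1−p*)·0.0000)/1.11=0.0000; Δ=(0.0000−0.0000)/(65.3804−49.1750)=0.0000; B=V−Δ·S=0.0000
Node (3,1) S=74.2959: V=(p*·0.0000+(1−p*)·0.0000)/1.11=0.0000; Δ=(0.0000−0.0000)/(86.9262−65.3804)=0.0000; B=V−Δ·S=0.0000
Node (3,2) S=98.7798: V=(p*·10.6424+(1−p*)·0.0000)/1.11=7.6041; Δ=(10.6424−0.0000)/(115.5724−86.9262)=0.3715; B=V−Δ·S=-29.0938
Node (3,3) S=131.3323: V=(p*·48.7288+(1−p*)·10.6424)/1.11=36.8007; Δ=(48.7288−10.6424)/(153.6588−115.5724)=1.0000; B=V−Δ·S=-94.5315
Node (2,0) S=63.5008: V=(p*·0.0000+(1−p*)·0.0000)/1.11=0.0000; Δ=(0.0000−0.0000)/(74.2959−55.8807)=0.0000; B=V−Δ·S=0.0000
Node (2,1) S=84.4272: V=(p*·7.6041+(1−p*)·0.0000)/1.11=5.4332; Δ=(7.6041−0.0000)/(98.7798−74.2959)=0.3106; B=V−Δ·S=-20.7878
Node (2,2) S=112.2498: V=(p*·36.8007+(1−p*)·7.6041)/1.11=27.7118; Δ=(36.8007−7.6041)/(131.3323−98.7798)=0.8969; B=V−Δ·S=-72.9664
Node (1,0) S=72.1600: V=(p*·5.4332+(1−p*)·0.0000)/1.11=3.8820; Δ=(5.4332−0.0000)/(84.4272−63.5008)=0.2596; B=V−Δ·S=-14.8530
Node (1,1) S=95.9400: V=(p*·27.7118+(1−p*)·5.4332)/1.11=20.8130; Δ=(27.7118−5.4332)/(112.2498−84.4272)=0.8007; B=V−Δ·S=-56.0097
Node (0,0) S=82.0000: V=(p*·20.8130+(1−p*)·3.8820)/1.11=15.5946; Δ=(20.8130−3.8820)/(95.9400−72.1600)=0.7120; B=V−Δ·S=-42.7879
Check: Δ(0,0)·S0 + B(0,0) = 15.5946 = V0.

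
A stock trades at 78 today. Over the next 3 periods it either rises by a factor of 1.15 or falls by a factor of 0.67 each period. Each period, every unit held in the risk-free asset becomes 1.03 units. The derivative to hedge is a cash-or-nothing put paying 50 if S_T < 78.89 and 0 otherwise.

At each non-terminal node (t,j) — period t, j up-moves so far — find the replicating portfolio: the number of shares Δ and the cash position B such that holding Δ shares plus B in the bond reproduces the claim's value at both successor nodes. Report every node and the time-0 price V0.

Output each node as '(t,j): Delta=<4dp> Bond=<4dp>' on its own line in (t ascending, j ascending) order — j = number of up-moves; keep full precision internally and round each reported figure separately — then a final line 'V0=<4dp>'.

The replicating-portfolio and risk-neutral prices coincide; use p* = (1.03−0.67)/(1.15−0.67) = 0.7500 for the latter.
Terminal payoffs: V(3,0)=50.0000, V(3,1)=50.0000, V(3,2)=50.0000, V(3,3)=0.0000
(2,0): S=35.0142. Δ = (V_up−V_dn)/(S_up−S_dn) = (50.0000−50.0000)/(40.2663−23.4595) = 0.0000. V = [p*·50.0000 + (1−p*)·50.0000]/1.03 = 48.5437. B = V − Δ·S = 48.5437.
(2,1): S=60.0990. Δ = (V_up−V_dn)/(S_up−S_dn) = (50.0000−50.0000)/(69.1138−40.2663) = 0.0000. V = [p*·50.0000 + (1−p*)·50.0000]/1.03 = 48.5437. B = V − Δ·S = 48.5437.
(2,2): S=103.1550. Δ = (V_up−V_dn)/(S_up−S_dn) = (0.0000−50.0000)/(118.6282−69.1138) = -1.0098. V = [p*·0.0000 + (1−p*)·50.0000]/1.03 = 12.1359. B = V − Δ·S = 116.3026.
(1,0): S=52.2600. Δ = (V_up−V_dn)/(S_up−S_dn) = (48.5437−48.5437)/(60.0990−35.0142) = 0.0000. V = [p*·48.5437 + (1−p*)·48.5437]/1.03 = 47.1298. B = V − Δ·S = 47.1298.
(1,1): S=89.7000. Δ = (V_up−V_dn)/(S_up−S_dn) = (12.1359−48.5437)/(103.1550−60.0990) = -0.8456. V = [p*·12.1359 + (1−p*)·48.5437]/1.03 = 20.6193. B = V − Δ·S = 96.4688.
(0,0): S=78.0000. Δ = (V_up−V_dn)/(S_up−S_dn) = (20.6193−47.1298)/(89.7000−52.2600) = -0.7081. V = [p*·20.6193 + (1−p*)·47.1298]/1.03 = 26.4533. B = V − Δ·S = 81.6835.
Each (Δ,B) replicates both successor values, so the strategy is self-financing and V0 is arbitrage-free.

(0,0): Delta=-0.7081 Bond=81.6835
(1,0): Delta=0.0000 Bond=47.1298
(1,1): Delta=-0.8456 Bond=96.4688
(2,0): Delta=0.0000 Bond=48.5437
(2,1): Delta=0.0000 Bond=48.5437
(2,2): Delta=-1.0098 Bond=116.3026
V0=26.4533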